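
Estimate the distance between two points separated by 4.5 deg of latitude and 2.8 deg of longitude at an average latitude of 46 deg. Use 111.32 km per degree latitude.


dlat_km = 4.5 * 111.32 = 500.94
dlon_km = 2.8 * 111.32 * cos(46) ≈ 216.522
dist = sqrt(500.94^2 + 216.522^2) ≈ 545.7 km

545.7 km


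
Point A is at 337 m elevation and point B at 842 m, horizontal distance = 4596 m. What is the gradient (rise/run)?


gradient = (842 - 337) / 4596 = 505 / 4596 = 0.1099

0.1099


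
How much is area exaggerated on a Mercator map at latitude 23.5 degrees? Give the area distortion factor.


area_distortion = 1/cos^2(23.5) = 1.189

1.189


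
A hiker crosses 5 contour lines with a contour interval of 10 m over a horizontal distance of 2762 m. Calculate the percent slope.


elevation change = 5 * 10 = 50 m
slope = 50 / 2762 * 100 = 1.8%

1.8%


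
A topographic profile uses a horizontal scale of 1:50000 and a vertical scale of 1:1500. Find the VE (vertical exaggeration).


VE = horizontal_scale / vertical_scale = 50000 / 1500 ≈ 33.3

33.3x


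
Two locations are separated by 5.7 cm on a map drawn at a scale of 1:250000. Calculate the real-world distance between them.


ground = 5.7 cm * 250000 / 100 = 14250.0 m = 14.25 km

14.25 km


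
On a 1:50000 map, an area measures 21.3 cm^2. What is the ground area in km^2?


ground_area = 21.3 * (50000/100)^2 = 5325000.0 m^2 = 5.325 km^2

5.325 km^2


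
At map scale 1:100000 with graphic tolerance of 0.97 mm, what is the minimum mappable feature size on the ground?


ground = 0.97 mm * 100000 / 1000 = 97.0 m

97.0 m


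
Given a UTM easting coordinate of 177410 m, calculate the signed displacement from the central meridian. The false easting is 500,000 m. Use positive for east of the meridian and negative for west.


displacement = 177410 - 500000 = -322590 m

-322590 m


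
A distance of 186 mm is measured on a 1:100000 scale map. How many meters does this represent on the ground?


ground = 186 mm * 100000 / 1000 = 18600.0 m

18600.0 m


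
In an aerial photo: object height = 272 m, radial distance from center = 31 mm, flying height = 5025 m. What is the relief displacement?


d = h * r / H = 272 * 31 / 5025 = 1.68 mm

1.68 mm


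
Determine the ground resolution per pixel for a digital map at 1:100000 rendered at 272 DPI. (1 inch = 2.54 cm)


pixel_cm = 2.54 / 272 ≈ 0.009338 cm
ground = pixel_cm * 100000 / 100 = 2.54 * 100000 / (272 * 100) = 254000 / 27200 ≈ 9.34 m

9.34 m


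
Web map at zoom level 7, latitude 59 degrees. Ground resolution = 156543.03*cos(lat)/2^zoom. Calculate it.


res = 156543.03 * cos(59) / 2^7 = 156543.03 * 0.51503807 / 128 = 629.89 m/pixel

629.89 m/pixel


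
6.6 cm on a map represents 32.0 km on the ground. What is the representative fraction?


ground = 32.0 km = 3200000 cm; RF denominator = ground / map = 3200000 / 6.6 ≈ 484848; RF = 1:484848

1:484848


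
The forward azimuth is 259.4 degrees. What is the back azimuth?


back azimuth = (259.4 + 180) mod 360 = 79.4 degrees

79.4 degrees


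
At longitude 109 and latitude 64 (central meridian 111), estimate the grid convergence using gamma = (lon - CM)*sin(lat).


gamma = (109 - 111) * sin(64) = -2 * 0.898794 = -1.798 degrees

-1.798 degrees


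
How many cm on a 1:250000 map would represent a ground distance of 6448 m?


map_cm = 6448 * 100 / 250000 = 2.5792 cm ≈ 2.58 cm

2.58 cm


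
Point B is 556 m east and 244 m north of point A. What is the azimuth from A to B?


az = atan2(556, 244) = 66.3 deg
adjusted to 0-360: 66.3 degrees

66.3 degrees


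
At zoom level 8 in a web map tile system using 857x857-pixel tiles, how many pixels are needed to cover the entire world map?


tiles per axis = 2^8 = 256
total tiles = 256^2 = 65536
pixels per axis = 256 * 857 = 219392
total pixels = 219392^2 = 48132849664

48132849664 pixels


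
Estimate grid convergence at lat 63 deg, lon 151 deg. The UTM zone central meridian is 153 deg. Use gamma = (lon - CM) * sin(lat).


gamma = (151 - 153) * sin(63) = -2 * 0.891007 = -1.782 degrees

-1.782 degrees


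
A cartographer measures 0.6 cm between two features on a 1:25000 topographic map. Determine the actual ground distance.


ground = 0.6 cm * 25000 / 100 = 150.0 m

150.0 m


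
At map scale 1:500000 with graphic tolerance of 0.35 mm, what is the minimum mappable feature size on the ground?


ground = 0.35 mm * 500000 / 1000 = 175.0 m

175.0 m


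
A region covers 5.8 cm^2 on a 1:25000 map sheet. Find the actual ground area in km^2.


ground_area = 5.8 * (25000/100)^2 = 362500.0 m^2 = 0.3625 km^2 ≈ 0.363 km^2

0.363 km^2


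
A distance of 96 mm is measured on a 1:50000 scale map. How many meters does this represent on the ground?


ground = 96 mm * 50000 / 1000 = 4800.0 m

4800.0 m


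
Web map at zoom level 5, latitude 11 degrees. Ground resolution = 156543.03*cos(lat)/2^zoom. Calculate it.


res = 156543.03 * cos(11) / 2^5 = 156543.03 * 0.98162718 / 32 = 4802.09 m/pixel

4802.09 m/pixel


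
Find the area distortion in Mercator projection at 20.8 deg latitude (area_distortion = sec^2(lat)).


area_distortion = 1/cos^2(20.8) = 1.144

1.144


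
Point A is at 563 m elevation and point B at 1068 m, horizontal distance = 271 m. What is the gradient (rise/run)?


gradient = (1068 - 563) / 271 = 505 / 271 = 1.8635

1.8635


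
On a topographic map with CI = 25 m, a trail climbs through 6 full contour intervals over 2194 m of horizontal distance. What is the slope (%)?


elevation change = 6 * 25 = 150 m
slope = 150 / 2194 * 100 = 6.8%

6.8%


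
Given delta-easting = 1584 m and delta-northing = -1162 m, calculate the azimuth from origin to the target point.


az = atan2(1584, -1162) = 126.3 deg
adjusted to 0-360: 126.3 degrees

126.3 degrees


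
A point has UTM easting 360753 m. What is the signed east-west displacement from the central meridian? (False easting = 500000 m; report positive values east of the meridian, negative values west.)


displacement = 360753 - 500000 = -139247 m

-139247 m


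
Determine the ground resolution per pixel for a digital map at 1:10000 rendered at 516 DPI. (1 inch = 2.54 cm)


pixel_cm = 2.54 / 516 ≈ 0.004922 cm
ground = pixel_cm * 10000 / 100 = 2.54 * 10000 / (516 * 100) = 25400 / 51600 ≈ 0.49 m

0.49 m


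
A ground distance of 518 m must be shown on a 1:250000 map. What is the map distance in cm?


map_cm = 518 * 100 / 250000 = 0.2072 cm ≈ 0.21 cm

0.21 cm


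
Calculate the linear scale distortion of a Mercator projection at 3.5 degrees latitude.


SF = 1 / cos(3.5) = 1 / 0.998135 = 1.002

1.002


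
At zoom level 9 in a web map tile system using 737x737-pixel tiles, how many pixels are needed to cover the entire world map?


tiles per axis = 2^9 = 512
total tiles = 512^2 = 262144
pixels per axis = 512 * 737 = 377344
total pixels = 377344^2 = 142388494336

142388494336 pixels


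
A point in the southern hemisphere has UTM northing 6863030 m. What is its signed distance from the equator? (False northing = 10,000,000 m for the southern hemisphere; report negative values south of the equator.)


For southern: actual = 6863030 - 10000000 = -3136970 m

-3136970 m


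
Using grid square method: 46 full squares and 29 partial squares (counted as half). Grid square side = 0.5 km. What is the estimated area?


effective squares = 46 + 29 * 0.5 = 60.5
area = 60.5 * 0.25 = 15.125 km^2

15.125 km^2


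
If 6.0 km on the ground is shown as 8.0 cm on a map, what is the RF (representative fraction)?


ground = 6.0 km = 600000 cm; RF denominator = ground / map = 600000 / 8.0 = 75000; RF = 1:75000

1:75000


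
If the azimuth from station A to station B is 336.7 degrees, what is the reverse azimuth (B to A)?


back azimuth = (336.7 + 180) mod 360 = 156.7 degrees

156.7 degrees


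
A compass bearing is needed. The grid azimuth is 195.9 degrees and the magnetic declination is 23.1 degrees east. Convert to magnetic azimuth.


magnetic azimuth = grid azimuth - declination (east +ve)
mag_az = 195.9 - 23.1 = 172.8 degrees

172.8 degrees


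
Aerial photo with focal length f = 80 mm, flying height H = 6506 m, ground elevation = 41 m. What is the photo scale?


scale = f / (H - h) = 80 mm / 6465 m = 80 / 6465000 = 1:80813

1:80813


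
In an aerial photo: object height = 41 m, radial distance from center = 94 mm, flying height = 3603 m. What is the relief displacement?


d = h * r / H = 41 * 94 / 3603 = 1.07 mm

1.07 mm


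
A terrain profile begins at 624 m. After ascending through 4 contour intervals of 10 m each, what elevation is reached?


elevation = 624 + 4 * 10 = 664 m

664 m


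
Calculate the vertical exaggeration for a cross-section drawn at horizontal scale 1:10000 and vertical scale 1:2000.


VE = horizontal_scale / vertical_scale = 10000 / 2000 = 5.0

5.0x


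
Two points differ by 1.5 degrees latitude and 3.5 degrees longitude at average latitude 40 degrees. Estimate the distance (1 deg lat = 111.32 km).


dlat_km = 1.5 * 111.32 = 166.98
dlon_km = 3.5 * 111.32 * cos(40) ≈ 298.466
dist = sqrt(166.98^2 + 298.466^2) ≈ 342.0 km

342.0 km


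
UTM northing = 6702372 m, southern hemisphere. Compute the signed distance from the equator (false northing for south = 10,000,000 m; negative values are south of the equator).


For southern: actual = 6702372 - 10000000 = -3297628 m

-3297628 m


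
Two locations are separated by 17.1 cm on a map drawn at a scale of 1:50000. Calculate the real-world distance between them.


ground = 17.1 cm * 50000 / 100 = 8550.0 m = 8.55 km

8.55 km


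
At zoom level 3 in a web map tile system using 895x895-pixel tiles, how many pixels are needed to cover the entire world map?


tiles per axis = 2^3 = 8
total tiles = 8^2 = 64
pixels per axis = 8 * 895 = 7160
total pixels = 7160^2 = 51265600

51265600 pixels


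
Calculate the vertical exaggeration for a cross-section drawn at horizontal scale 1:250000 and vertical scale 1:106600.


VE = horizontal_scale / vertical_scale = 250000 / 106600 ≈ 2.3

2.3x


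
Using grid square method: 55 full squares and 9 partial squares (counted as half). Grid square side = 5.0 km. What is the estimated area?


effective squares = 55 + 9 * 0.5 = 59.5
area = 59.5 * 25.0 = 1487.5 km^2

1487.5 km^2


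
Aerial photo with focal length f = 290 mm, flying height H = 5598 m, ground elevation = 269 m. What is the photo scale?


scale = f / (H - h) = 290 mm / 5329 m = 290 / 5329000 = 1:18376

1:18376


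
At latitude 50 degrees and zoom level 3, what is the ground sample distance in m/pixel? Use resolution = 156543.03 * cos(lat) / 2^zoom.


res = 156543.03 * cos(50) / 2^3 = 156543.03 * 0.64278761 / 8 = 12577.99 m/pixel

12577.99 m/pixel


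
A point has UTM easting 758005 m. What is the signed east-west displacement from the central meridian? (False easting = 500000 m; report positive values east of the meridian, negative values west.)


displacement = 758005 - 500000 = 258005 m

258005 m


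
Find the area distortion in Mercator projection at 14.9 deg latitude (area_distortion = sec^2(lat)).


area_distortion = 1/cos^2(14.9) = 1.071

1.071


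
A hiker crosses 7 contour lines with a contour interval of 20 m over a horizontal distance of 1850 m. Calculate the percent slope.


elevation change = 7 * 20 = 140 m
slope = 140 / 1850 * 100 = 7.6%

7.6%


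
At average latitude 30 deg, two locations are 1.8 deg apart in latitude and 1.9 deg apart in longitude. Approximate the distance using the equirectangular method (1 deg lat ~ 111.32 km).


dlat_km = 1.8 * 111.32 = 200.376
dlon_km = 1.9 * 111.32 * cos(30) ≈ 183.171
dist = sqrt(200.376^2 + 183.171^2) ≈ 271.5 km

271.5 km


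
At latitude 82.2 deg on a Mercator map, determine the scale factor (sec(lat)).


SF = 1 / cos(82.2) = 1 / 0.135716 = 7.368

7.368


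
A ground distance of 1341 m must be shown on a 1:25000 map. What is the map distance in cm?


map_cm = 1341 * 100 / 25000 = 5.364 cm ≈ 5.36 cm

5.36 cm


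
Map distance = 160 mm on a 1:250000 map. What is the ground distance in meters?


ground = 160 mm * 250000 / 1000 = 40000.0 m

40000.0 m


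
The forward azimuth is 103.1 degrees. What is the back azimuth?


back azimuth = (103.1 + 180) mod 360 = 283.1 degrees

283.1 degrees


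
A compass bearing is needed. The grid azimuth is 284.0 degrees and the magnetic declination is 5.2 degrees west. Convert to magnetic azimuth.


magnetic azimuth = grid azimuth - declination (east +ve)
mag_az = 284.0 - -5.2 = 289.2 degrees

289.2 degrees


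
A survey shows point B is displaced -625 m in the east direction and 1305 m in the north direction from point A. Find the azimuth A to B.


az = atan2(-625, 1305) = -25.6 deg
adjusted to 0-360: 334.4 degrees

334.4 degrees


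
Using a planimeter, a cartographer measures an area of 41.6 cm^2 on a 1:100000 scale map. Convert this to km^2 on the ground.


ground_area = 41.6 * (100000/100)^2 = 41600000.0 m^2 = 41.6 km^2

41.6 km^2


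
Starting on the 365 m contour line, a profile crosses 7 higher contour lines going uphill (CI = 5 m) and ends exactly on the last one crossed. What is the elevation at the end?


elevation = 365 + 7 * 5 = 400 m

400 m


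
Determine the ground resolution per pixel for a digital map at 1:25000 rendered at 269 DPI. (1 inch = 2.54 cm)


pixel_cm = 2.54 / 269 ≈ 0.009442 cm
ground = pixel_cm * 25000 / 100 = 2.54 * 25000 / (269 * 100) = 63500 / 26900 ≈ 2.36 m

2.36 m


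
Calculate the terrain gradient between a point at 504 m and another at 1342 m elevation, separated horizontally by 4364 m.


gradient = (1342 - 504) / 4364 = 838 / 4364 = 0.192

0.192


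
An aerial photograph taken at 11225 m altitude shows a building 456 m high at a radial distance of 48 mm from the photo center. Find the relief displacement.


d = h * r / H = 456 * 48 / 11225 = 1.95 mm

1.95 mm


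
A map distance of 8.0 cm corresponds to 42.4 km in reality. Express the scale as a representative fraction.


ground = 42.4 km = 4240000 cm; RF denominator = ground / map = 4240000 / 8.0 = 530000; RF = 1:530000

1:530000


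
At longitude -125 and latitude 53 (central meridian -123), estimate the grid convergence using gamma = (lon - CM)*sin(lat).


gamma = (-125 - -123) * sin(53) = -2 * 0.798636 = -1.597 degrees

-1.597 degrees


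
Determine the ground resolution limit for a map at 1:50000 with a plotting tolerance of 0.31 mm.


ground = 0.31 mm * 50000 / 1000 = 15.5 m

15.5 m


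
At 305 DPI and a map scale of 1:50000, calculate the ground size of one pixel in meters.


pixel_cm = 2.54 / 305 ≈ 0.008328 cm
ground = pixel_cm * 50000 / 100 = 2.54 * 50000 / (305 * 100) = 127000 / 30500 ≈ 4.16 m

4.16 m


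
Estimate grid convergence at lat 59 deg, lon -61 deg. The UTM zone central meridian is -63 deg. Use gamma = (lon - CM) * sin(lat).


gamma = (-61 - -63) * sin(59) = 2 * 0.857167 = 1.714 degrees

1.714 degrees


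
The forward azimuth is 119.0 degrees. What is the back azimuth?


back azimuth = (119.0 + 180) mod 360 = 299.0 degrees

299.0 degrees


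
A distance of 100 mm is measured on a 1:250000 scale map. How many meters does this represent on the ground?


ground = 100 mm * 250000 / 1000 = 25000.0 m

25000.0 m


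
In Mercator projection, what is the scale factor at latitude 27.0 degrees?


SF = 1 / cos(27.0) = 1 / 0.891007 = 1.122

1.122


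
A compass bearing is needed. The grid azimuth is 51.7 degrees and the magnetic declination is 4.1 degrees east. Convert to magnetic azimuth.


magnetic azimuth = grid azimuth - declination (east +ve)
mag_az = 51.7 - 4.1 = 47.6 degrees

47.6 degrees


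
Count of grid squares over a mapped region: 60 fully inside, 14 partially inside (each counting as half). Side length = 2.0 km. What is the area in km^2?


effective squares = 60 + 14 * 0.5 = 67.0
area = 67.0 * 4.0 = 268.0 km^2

268.0 km^2


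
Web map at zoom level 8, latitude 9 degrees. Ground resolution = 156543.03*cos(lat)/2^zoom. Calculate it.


res = 156543.03 * cos(9) / 2^8 = 156543.03 * 0.98768834 / 256 = 603.97 m/pixel

603.97 m/pixel


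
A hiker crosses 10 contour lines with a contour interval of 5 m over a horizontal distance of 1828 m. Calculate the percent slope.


elevation change = 10 * 5 = 50 m
slope = 50 / 1828 * 100 = 2.7%

2.7%


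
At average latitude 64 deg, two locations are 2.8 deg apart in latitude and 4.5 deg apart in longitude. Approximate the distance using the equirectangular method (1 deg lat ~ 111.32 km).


dlat_km = 2.8 * 111.32 = 311.696
dlon_km = 4.5 * 111.32 * cos(64) ≈ 219.598
dist = sqrt(311.696^2 + 219.598^2) ≈ 381.3 km

381.3 km


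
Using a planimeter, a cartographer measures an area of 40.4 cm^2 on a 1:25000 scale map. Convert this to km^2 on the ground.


ground_area = 40.4 * (25000/100)^2 = 2525000.0 m^2 = 2.525 km^2

2.525 km^2


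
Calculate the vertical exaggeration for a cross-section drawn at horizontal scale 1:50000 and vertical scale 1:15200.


VE = horizontal_scale / vertical_scale = 50000 / 15200 ≈ 3.3

3.3x


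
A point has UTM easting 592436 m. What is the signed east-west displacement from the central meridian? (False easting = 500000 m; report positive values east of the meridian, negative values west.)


displacement = 592436 - 500000 = 92436 m

92436 m


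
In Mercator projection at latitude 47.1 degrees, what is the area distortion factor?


area_distortion = 1/cos^2(47.1) = 2.158

2.158


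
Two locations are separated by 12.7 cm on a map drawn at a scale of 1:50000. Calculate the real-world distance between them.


ground = 12.7 cm * 50000 / 100 = 6350.0 m = 6.35 km

6.35 km


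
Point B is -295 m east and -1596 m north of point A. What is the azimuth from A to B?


az = atan2(-295, -1596) = -169.5 deg
adjusted to 0-360: 190.5 degrees

190.5 degrees


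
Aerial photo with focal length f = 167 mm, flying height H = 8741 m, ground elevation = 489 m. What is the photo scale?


scale = f / (H - h) = 167 mm / 8252 m = 167 / 8252000 = 1:49413

1:49413


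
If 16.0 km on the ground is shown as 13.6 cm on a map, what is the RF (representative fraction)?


ground = 16.0 km = 1600000 cm; RF denominator = ground / map = 1600000 / 13.6 ≈ 117647; RF = 1:117647

1:117647


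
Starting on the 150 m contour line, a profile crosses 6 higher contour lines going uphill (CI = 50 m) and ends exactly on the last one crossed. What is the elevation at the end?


elevation = 150 + 6 * 50 = 450 m

450 m


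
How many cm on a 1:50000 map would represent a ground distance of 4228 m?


map_cm = 4228 * 100 / 50000 = 8.456 cm ≈ 8.46 cm

8.46 cm


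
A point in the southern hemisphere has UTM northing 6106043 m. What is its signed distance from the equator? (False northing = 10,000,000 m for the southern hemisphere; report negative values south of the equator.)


For southern: actual = 6106043 - 10000000 = -3893957 m

-3893957 m


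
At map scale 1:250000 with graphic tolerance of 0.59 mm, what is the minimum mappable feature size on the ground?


ground = 0.59 mm * 250000 / 1000 = 147.5 m

147.5 m


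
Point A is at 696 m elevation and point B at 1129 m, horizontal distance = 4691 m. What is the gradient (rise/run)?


gradient = (1129 - 696) / 4691 = 433 / 4691 = 0.0923

0.0923


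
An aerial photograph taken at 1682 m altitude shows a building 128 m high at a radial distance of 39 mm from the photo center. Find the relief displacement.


d = h * r / H = 128 * 39 / 1682 = 2.97 mm

2.97 mm


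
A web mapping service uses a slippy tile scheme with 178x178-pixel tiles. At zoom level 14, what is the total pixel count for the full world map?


tiles per axis = 2^14 = 16384
total tiles = 16384^2 = 268435456
pixels per axis = 16384 * 178 = 2916352
total pixels = 2916352^2 = 8505108987904

8505108987904 pixels


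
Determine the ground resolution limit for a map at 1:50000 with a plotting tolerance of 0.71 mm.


ground = 0.71 mm * 50000 / 1000 = 35.5 m

35.5 m


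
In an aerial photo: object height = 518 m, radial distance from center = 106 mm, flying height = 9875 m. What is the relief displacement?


d = h * r / H = 518 * 106 / 9875 = 5.56 mm

5.56 mm


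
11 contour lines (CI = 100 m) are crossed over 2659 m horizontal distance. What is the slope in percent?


elevation change = 11 * 100 = 1100 m
slope = 1100 / 2659 * 100 = 41.4%

41.4%


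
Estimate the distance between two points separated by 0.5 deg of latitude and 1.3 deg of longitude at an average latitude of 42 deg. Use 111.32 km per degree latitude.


dlat_km = 0.5 * 111.32 = 55.66
dlon_km = 1.3 * 111.32 * cos(42) ≈ 107.545
dist = sqrt(55.66^2 + 107.545^2) ≈ 121.1 km

121.1 km


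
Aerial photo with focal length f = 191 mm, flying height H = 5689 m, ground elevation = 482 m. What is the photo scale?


scale = f / (H - h) = 191 mm / 5207 m = 191 / 5207000 = 1:27262

1:27262


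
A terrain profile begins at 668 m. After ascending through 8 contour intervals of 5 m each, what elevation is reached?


elevation = 668 + 8 * 5 = 708 m

708 m


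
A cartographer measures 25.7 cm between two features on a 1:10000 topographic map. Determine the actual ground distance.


ground = 25.7 cm * 10000 / 100 = 2570.0 m = 2.57 km

2.57 km


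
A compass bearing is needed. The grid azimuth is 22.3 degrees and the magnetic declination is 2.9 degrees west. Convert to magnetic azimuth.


magnetic azimuth = grid azimuth - declination (east +ve)
mag_az = 22.3 - -2.9 = 25.2 degrees

25.2 degrees


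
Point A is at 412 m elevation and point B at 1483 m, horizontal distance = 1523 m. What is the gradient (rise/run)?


gradient = (1483 - 412) / 1523 = 1071 / 1523 = 0.7032

0.7032


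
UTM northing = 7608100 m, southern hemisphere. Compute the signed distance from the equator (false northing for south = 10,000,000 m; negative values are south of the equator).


For southern: actual = 7608100 - 10000000 = -2391900 m

-2391900 m


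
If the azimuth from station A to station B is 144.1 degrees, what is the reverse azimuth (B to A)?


back azimuth = (144.1 + 180) mod 360 = 324.1 degrees

324.1 degrees


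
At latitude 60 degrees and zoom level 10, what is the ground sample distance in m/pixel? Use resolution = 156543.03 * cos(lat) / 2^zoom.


res = 156543.03 * cos(60) / 2^10 = 156543.03 * 0.5 / 1024 = 76.44 m/pixel

76.44 m/pixel


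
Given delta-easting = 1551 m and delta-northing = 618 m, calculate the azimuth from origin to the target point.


az = atan2(1551, 618) = 68.3 deg
adjusted to 0-360: 68.3 degrees

68.3 degrees


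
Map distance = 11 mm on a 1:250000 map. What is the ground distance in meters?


ground = 11 mm * 250000 / 1000 = 2750.0 m

2750.0 m


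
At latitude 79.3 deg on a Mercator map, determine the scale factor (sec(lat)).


SF = 1 / cos(79.3) = 1 / 0.185667 = 5.386

5.386


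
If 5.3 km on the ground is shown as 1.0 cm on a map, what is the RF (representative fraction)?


ground = 5.3 km = 530000 cm; RF denominator = ground / map = 530000 / 1.0 = 530000; RF = 1:530000

1:530000


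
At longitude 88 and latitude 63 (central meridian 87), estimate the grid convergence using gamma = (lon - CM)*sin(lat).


gamma = (88 - 87) * sin(63) = 1 * 0.891007 = 0.891 degrees

0.891 degrees


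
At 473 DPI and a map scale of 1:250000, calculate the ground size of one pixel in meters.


pixel_cm = 2.54 / 473 ≈ 0.00537 cm
ground = pixel_cm * 250000 / 100 = 2.54 * 250000 / (473 * 100) = 635000 / 47300 ≈ 13.42 m

13.42 m


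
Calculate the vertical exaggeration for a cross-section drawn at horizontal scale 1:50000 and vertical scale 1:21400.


VE = horizontal_scale / vertical_scale = 50000 / 21400 ≈ 2.3

2.3x


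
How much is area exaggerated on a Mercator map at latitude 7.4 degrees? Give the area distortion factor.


area_distortion = 1/cos^2(7.4) = 1.017

1.017


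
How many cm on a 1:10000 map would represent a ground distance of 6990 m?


map_cm = 6990 * 100 / 10000 = 69.9 cm

69.9 cm


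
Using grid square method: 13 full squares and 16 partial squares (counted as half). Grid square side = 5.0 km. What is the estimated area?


effective squares = 13 + 16 * 0.5 = 21.0
area = 21.0 * 25.0 = 525.0 km^2

525.0 km^2


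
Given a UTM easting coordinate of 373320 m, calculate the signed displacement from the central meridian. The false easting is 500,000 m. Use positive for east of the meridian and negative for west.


displacement = 373320 - 500000 = -126680 m

-126680 m


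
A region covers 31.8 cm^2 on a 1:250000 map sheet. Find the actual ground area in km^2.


ground_area = 31.8 * (250000/100)^2 = 198750000.0 m^2 = 198.75 km^2

198.75 km^2


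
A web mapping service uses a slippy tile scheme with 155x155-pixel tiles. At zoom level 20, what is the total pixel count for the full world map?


tiles per axis = 2^20 = 1048576
total tiles = 1048576^2 = 1099511627776
pixels per axis = 1048576 * 155 = 162529280
total pixels = 162529280^2 = 26415766857318400

26415766857318400 pixels


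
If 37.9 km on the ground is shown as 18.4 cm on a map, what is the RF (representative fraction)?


ground = 37.9 km = 3790000 cm; RF denominator = ground / map = 3790000 / 18.4 ≈ 205978; RF = 1:205978

1:205978


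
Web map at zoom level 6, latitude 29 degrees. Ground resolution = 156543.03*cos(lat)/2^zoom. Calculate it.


res = 156543.03 * cos(29) / 2^6 = 156543.03 * 0.87461971 / 64 = 2139.31 m/pixel

2139.31 m/pixel


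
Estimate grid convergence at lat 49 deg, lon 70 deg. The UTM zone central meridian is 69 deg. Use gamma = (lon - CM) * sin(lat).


gamma = (70 - 69) * sin(49) = 1 * 0.75471 = 0.755 degrees

0.755 degrees


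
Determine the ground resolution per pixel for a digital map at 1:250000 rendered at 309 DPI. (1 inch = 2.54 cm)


pixel_cm = 2.54 / 309 ≈ 0.00822 cm
ground = pixel_cm * 250000 / 100 = 2.54 * 250000 / (309 * 100) = 635000 / 30900 ≈ 20.55 m

20.55 m


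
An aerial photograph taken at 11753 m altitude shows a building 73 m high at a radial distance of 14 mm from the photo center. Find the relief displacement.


d = h * r / H = 73 * 14 / 11753 = 0.09 mm

0.09 mm


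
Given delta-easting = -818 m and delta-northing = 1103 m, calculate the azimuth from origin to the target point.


az = atan2(-818, 1103) = -36.6 deg
adjusted to 0-360: 323.4 degrees

323.4 degrees


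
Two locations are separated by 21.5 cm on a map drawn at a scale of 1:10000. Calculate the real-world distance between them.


ground = 21.5 cm * 10000 / 100 = 2150.0 m = 2.15 km

2.15 km


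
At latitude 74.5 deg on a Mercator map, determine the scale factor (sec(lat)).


SF = 1 / cos(74.5) = 1 / 0.267238 = 3.742

3.742


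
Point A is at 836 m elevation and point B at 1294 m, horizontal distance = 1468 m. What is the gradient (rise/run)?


gradient = (1294 - 836) / 1468 = 458 / 1468 = 0.312

0.312


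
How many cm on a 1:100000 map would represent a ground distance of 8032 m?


map_cm = 8032 * 100 / 100000 = 8.032 cm ≈ 8.03 cm

8.03 cm


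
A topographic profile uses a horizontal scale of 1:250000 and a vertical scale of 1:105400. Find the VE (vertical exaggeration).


VE = horizontal_scale / vertical_scale = 250000 / 105400 ≈ 2.4

2.4x


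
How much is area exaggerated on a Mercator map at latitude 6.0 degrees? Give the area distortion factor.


area_distortion = 1/cos^2(6.0) = 1.011

1.011


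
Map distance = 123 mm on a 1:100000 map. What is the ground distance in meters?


ground = 123 mm * 100000 / 1000 = 12300.0 m

12300.0 m


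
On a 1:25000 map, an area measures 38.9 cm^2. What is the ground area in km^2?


ground_area = 38.9 * (25000/100)^2 = 2431250.0 m^2 = 2.43125 km^2 ≈ 2.431 km^2

2.431 km^2


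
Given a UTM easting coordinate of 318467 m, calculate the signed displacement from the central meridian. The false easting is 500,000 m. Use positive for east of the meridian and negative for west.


displacement = 318467 - 500000 = -181533 m

-181533 m


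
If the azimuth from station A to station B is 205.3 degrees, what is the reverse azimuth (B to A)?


back azimuth = (205.3 + 180) mod 360 = 25.3 degrees

25.3 degrees


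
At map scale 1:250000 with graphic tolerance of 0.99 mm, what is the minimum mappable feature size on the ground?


ground = 0.99 mm * 250000 / 1000 = 247.5 m

247.5 m


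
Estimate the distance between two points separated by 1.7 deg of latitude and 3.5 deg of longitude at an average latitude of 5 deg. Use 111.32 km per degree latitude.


dlat_km = 1.7 * 111.32 = 189.244
dlon_km = 3.5 * 111.32 * cos(5) ≈ 388.137
dist = sqrt(189.244^2 + 388.137^2) ≈ 431.8 km

431.8 km


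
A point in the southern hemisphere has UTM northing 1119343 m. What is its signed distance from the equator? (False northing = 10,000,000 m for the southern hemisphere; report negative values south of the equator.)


For southern: actual = 1119343 - 10000000 = -8880657 m

-8880657 m


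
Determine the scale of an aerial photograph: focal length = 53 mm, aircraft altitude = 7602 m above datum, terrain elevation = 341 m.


scale = f / (H - h) = 53 mm / 7261 m = 53 / 7261000 = 1:137000

1:137000


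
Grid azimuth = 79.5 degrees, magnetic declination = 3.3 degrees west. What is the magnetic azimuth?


magnetic azimuth = grid azimuth - declination (east +ve)
mag_az = 79.5 - -3.3 = 82.8 degrees

82.8 degrees


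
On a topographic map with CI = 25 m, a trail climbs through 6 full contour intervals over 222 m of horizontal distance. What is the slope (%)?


elevation change = 6 * 25 = 150 m
slope = 150 / 222 * 100 = 67.6%

67.6%


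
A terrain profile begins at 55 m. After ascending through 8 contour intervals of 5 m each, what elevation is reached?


elevation = 55 + 8 * 5 = 95 m

95 m


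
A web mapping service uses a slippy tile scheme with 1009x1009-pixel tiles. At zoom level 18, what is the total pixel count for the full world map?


tiles per axis = 2^18 = 262144
total tiles = 262144^2 = 68719476736
pixels per axis = 262144 * 1009 = 264503296
total pixels = 264503296^2 = 69961993594863616

69961993594863616 pixels


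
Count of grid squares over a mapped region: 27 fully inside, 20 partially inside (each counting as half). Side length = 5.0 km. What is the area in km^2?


effective squares = 27 + 20 * 0.5 = 37.0
area = 37.0 * 25.0 = 925.0 km^2

925.0 km^2


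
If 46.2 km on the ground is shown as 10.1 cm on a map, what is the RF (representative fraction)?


ground = 46.2 km = 4620000 cm; RF denominator = ground / map = 4620000 / 10.1 ≈ 457426; RF = 1:457426

1:457426


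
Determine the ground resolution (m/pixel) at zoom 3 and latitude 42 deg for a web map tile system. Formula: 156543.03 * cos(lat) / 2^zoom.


res = 156543.03 * cos(42) / 2^3 = 156543.03 * 0.74314483 / 8 = 14541.77 m/pixel

14541.77 m/pixel


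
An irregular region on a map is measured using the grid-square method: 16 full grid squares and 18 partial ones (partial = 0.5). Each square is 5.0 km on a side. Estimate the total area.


effective squares = 16 + 18 * 0.5 = 25.0
area = 25.0 * 25.0 = 625.0 km^2

625.0 km^2


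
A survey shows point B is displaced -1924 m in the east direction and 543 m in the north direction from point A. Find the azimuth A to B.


az = atan2(-1924, 543) = -74.2 deg
adjusted to 0-360: 285.8 degrees

285.8 degrees


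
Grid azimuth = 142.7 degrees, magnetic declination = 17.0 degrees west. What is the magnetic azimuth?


magnetic azimuth = grid azimuth - declination (east +ve)
mag_az = 142.7 - -17.0 = 159.7 degrees

159.7 degrees


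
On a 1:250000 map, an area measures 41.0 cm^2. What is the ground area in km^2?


ground_area = 41.0 * (250000/100)^2 = 256250000.0 m^2 = 256.25 km^2

256.25 km^2


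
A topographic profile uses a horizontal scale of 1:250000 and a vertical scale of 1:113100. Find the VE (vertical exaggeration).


VE = horizontal_scale / vertical_scale = 250000 / 113100 ≈ 2.2

2.2x


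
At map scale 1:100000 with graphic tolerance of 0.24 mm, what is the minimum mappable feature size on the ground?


ground = 0.24 mm * 100000 / 1000 = 24.0 m

24.0 m


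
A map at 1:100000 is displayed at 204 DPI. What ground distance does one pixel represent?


pixel_cm = 2.54 / 204 ≈ 0.012451 cm
ground = pixel_cm * 100000 / 100 = 2.54 * 100000 / (204 * 100) = 254000 / 20400 ≈ 12.45 m

12.45 m


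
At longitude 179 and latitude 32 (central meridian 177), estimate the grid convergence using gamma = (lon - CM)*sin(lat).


gamma = (179 - 177) * sin(32) = 2 * 0.529919 = 1.06 degrees

1.06 degrees


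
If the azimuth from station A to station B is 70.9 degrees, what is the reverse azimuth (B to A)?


back azimuth = (70.9 + 180) mod 360 = 250.9 degrees

250.9 degrees


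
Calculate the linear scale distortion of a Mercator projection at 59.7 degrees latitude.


SF = 1 / cos(59.7) = 1 / 0.504528 = 1.982

1.982


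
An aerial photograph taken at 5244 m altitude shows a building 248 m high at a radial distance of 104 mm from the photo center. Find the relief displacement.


d = h * r / H = 248 * 104 / 5244 = 4.92 mm

4.92 mm


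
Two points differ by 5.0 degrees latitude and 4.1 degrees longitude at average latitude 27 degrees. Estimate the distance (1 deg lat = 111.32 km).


dlat_km = 5.0 * 111.32 = 556.6
dlon_km = 4.1 * 111.32 * cos(27) ≈ 406.666
dist = sqrt(556.6^2 + 406.666^2) ≈ 689.3 km

689.3 km


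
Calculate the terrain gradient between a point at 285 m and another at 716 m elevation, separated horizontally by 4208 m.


gradient = (716 - 285) / 4208 = 431 / 4208 = 0.1024

0.1024


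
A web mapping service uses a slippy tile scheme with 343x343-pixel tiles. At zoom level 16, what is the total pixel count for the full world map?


tiles per axis = 2^16 = 65536
total tiles = 65536^2 = 4294967296
pixels per axis = 65536 * 343 = 22478848
total pixels = 22478848^2 = 505298607407104

505298607407104 pixels


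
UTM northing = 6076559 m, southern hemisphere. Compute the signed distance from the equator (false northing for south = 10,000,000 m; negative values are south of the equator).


For southern: actual = 6076559 - 10000000 = -3923441 m

-3923441 m


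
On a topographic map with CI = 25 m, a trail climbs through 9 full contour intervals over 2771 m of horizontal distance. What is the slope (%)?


elevation change = 9 * 25 = 225 m
slope = 225 / 2771 * 100 = 8.1%

8.1%


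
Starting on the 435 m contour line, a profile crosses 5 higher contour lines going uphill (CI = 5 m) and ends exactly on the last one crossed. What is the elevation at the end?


elevation = 435 + 5 * 5 = 460 m

460 m


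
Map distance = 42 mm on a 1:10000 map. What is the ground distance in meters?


ground = 42 mm * 10000 / 1000 = 420.0 m

420.0 m


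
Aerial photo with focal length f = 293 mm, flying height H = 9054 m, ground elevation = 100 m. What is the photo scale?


scale = f / (H - h) = 293 mm / 8954 m = 293 / 8954000 = 1:30560

1:30560


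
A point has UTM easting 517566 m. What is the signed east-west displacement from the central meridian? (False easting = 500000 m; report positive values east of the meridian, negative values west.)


displacement = 517566 - 500000 = 17566 m

17566 m


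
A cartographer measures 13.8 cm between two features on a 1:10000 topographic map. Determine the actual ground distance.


ground = 13.8 cm * 10000 / 100 = 1380.0 m = 1.38 km

1.38 km


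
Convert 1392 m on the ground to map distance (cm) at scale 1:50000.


map_cm = 1392 * 100 / 50000 = 2.784 cm ≈ 2.78 cm

2.78 cm


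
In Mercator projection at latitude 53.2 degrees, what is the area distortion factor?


area_distortion = 1/cos^2(53.2) = 2.787

2.787


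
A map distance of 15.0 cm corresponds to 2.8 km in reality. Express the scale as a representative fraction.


ground = 2.8 km = 280000 cm; RF denominator = ground / map = 280000 / 15.0 ≈ 18667; RF = 1:18667

1:18667


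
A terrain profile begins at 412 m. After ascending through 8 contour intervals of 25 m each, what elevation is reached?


elevation = 412 + 8 * 25 = 612 m

612 m


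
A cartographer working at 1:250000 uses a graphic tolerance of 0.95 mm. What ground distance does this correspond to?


ground = 0.95 mm * 250000 / 1000 = 237.5 m

237.5 m


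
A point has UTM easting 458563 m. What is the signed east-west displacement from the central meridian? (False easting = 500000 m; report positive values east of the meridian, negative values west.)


displacement = 458563 - 500000 = -41437 m

-41437 m


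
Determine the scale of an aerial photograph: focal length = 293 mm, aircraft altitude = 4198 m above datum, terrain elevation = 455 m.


scale = f / (H - h) = 293 mm / 3743 m = 293 / 3743000 = 1:12775

1:12775


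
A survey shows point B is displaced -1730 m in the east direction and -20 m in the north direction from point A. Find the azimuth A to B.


az = atan2(-1730, -20) = -90.7 deg
adjusted to 0-360: 269.3 degrees

269.3 degrees


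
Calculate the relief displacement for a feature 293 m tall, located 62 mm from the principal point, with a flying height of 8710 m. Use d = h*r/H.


d = h * r / H = 293 * 62 / 8710 = 2.09 mm

2.09 mm


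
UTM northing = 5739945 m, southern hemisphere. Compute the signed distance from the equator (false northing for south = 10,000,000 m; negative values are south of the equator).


For southern: actual = 5739945 - 10000000 = -4260055 m

-4260055 m


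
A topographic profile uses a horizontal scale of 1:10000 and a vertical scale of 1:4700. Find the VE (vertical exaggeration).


VE = horizontal_scale / vertical_scale = 10000 / 4700 ≈ 2.1

2.1x


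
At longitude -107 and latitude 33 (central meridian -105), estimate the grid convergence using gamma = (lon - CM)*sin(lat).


gamma = (-107 - -105) * sin(33) = -2 * 0.544639 = -1.089 degrees

-1.089 degrees


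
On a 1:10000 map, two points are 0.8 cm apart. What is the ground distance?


ground = 0.8 cm * 10000 / 100 = 80.0 m

80.0 m


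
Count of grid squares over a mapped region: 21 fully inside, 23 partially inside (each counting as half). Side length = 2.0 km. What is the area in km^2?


effective squares = 21 + 23 * 0.5 = 32.5
area = 32.5 * 4.0 = 130.0 km^2

130.0 km^2


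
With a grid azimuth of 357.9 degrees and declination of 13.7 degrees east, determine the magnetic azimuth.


magnetic azimuth = grid azimuth - declination (east +ve)
mag_az = 357.9 - 13.7 = 344.2 degrees

344.2 degrees


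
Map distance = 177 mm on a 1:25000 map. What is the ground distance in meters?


ground = 177 mm * 25000 / 1000 = 4425.0 m

4425.0 m


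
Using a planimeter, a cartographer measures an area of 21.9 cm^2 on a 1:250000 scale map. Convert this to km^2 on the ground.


ground_area = 21.9 * (250000/100)^2 = 136875000.0 m^2 = 136.875 km^2

136.875 km^2


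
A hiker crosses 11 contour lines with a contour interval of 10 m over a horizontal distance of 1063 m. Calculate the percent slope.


elevation change = 11 * 10 = 110 m
slope = 110 / 1063 * 100 = 10.3%

10.3%


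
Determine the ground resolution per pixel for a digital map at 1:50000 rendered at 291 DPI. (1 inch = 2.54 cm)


pixel_cm = 2.54 / 291 ≈ 0.008729 cm
ground = pixel_cm * 50000 / 100 = 2.54 * 50000 / (291 * 100) = 127000 / 29100 ≈ 4.36 m

4.36 m
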